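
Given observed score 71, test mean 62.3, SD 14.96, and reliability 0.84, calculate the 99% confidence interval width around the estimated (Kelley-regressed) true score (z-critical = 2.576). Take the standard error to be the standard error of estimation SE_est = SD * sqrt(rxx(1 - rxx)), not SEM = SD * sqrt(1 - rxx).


True score estimate = 0.84*71 + 0.16*62.3 = 69.608
SE_est = SD * sqrt(rxx * (1 - rxx)) = 14.96 * sqrt(0.84 * 0.16) = 14.96 * sqrt(0.1344) = 5.484427
CI = T_est +/- z * SE_est, so width = 2 * z * SE_est = 2 * 2.576 * 5.484427
Width = 28.2558

28.2558


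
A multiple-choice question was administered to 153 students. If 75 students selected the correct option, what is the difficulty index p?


Item difficulty p = number correct / total examinees
p = 75 / 153
p = 0.4902

0.4902


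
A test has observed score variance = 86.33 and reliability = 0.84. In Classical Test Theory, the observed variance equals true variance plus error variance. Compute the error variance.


var_true = rxx * var_obs = 0.84 * 86.33 = 72.5172
var_error = var_obs - var_true
var_error = 86.33 - 72.5172
var_error = 13.8128

13.8128


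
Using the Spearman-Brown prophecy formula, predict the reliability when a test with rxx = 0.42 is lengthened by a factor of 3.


r_new = (n * rxx) / (1 + (n-1) * rxx)
r_new = (3 * 0.42) / (1 + 2 * 0.42)
r_new = 1.26 / 1.84
r_new = 0.6848

0.6848


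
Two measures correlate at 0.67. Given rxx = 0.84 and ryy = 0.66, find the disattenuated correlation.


r_corrected = rxy / sqrt(rxx * ryy)
= 0.67 / sqrt(0.84 * 0.66)
= 0.67 / sqrt(0.5544)
= 0.67 / 0.74458
r_corrected = 0.8998

0.8998


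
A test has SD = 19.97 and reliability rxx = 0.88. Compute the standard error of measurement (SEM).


SEM = SD * sqrt(1 - rxx)
SEM = 19.97 * sqrt(1 - 0.88)
SEM = 19.97 * sqrt(0.12) = 19.97 * 0.34641
SEM = 6.9178

6.9178


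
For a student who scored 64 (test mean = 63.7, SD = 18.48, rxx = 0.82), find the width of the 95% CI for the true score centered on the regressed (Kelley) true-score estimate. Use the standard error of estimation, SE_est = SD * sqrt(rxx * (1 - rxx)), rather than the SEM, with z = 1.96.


True score estimate = 0.82*64 + 0.18*63.7 = 63.946
SE_est = SD * sqrt(rxx * (1 - rxx)) = 18.48 * sqrt(0.82 * 0.18) = 18.48 * sqrt(0.1476) = 7.099784
CI = T_est +/- z * SE_est, so width = 2 * z * SE_est = 2 * 1.96 * 7.099784
Width = 27.8312

27.8312


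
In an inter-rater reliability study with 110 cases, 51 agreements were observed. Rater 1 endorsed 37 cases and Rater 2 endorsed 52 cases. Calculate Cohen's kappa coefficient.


P_o = 51/110 = 0.463636
P_e = (37*52 + 73*58) / 12100 = 0.508926
kappa = (P_o - P_e) / (1 - P_e)
kappa = (0.463636 - 0.508926) / (1 - 0.508926)
kappa = -0.0922

-0.0922


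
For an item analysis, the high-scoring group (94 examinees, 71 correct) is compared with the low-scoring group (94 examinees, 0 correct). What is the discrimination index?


p_upper = 71/94 = 0.7553
p_lower = 0/94 = 0.0
D = 0.7553 - 0.0 = 0.7553

0.7553


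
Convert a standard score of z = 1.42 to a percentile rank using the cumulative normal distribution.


CDF(z) = 0.5 * (1 + erf(z/sqrt(2)))
erf(1.0041) = 0.8444
CDF = 0.9222
Percentile rank = 0.9222 * 100 = 92.22

92.22


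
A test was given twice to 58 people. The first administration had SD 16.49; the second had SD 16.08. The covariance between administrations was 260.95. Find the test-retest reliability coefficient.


r = cov(X,Y) / (SD_X * SD_Y)
r = 260.95 / (16.49 * 16.08)
r = 260.95 / 265.1592
r = 0.9841

0.9841


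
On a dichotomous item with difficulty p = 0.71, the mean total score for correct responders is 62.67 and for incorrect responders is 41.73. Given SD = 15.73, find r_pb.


q = 1 - p = 0.29
rpb = ((M1 - M0) / SD) * sqrt(p * q)
rpb = ((62.67 - 41.73) / 15.73) * sqrt(0.71 * 0.29)
rpb = 0.6041

0.6041


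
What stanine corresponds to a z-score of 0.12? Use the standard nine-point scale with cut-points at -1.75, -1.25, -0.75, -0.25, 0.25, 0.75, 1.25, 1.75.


Stanine boundaries: [-1.75, -1.25, -0.75, -0.25, 0.25, 0.75, 1.25, 1.75]
z = 0.12
Check each boundary:
  z >= -1.75 -> could be stanine 2
  z >= -1.25 -> could be stanine 3
  z >= -0.75 -> could be stanine 4
  z >= -0.25 -> could be stanine 5
  z < 0.25
  z < 0.75
  z < 1.25
  z < 1.75
Highest qualifying boundary gives stanine = 5

5


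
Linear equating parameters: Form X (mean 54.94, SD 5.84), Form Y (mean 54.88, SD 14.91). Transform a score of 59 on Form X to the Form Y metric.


slope = SD_Y / SD_X = 14.91 / 5.84 ~ 2.5531
intercept = mean_Y - slope * mean_X = 54.88 - (14.91 / 5.84) * 54.94 ~ -85.3863
Y = slope * X + intercept. To avoid rounding drift from the rounded slope/intercept, evaluate the equivalent form Y = mean_Y + SD_Y * (X - mean_X) / SD_X at full precision:
Y = 54.88 + 14.91 * (59 - 54.94) / 5.84
Y = 54.88 + 14.91 * 4.06 / 5.84
Y = 54.88 + 60.5346 / 5.84
Y = 54.88 + 10.3655
Y = 65.2455

65.2455


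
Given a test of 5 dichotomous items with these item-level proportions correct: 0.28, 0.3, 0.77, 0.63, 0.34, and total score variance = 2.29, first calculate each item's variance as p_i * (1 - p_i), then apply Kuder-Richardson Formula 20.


For each item, compute p_i * q_i:
  Item 1: 0.28 * 0.72 = 0.2016
  Item 2: 0.3 * 0.7 = 0.21
  Item 3: 0.77 * 0.23 = 0.1771
  Item 4: 0.63 * 0.37 = 0.2331
  Item 5: 0.34 * 0.66 = 0.2244
Sum(p_i * q_i) = 0.2016 + 0.21 + 0.1771 + 0.2331 + 0.2244 = 1.0462
KR-20 = (k/(k-1)) * (1 - Sum(p_i*q_i) / Var_total)
= (5/4) * (1 - 1.0462/2.29)
= 1.25 * 0.5431
KR-20 = 0.6789

0.6789


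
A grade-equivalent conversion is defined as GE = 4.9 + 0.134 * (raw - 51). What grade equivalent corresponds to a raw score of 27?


raw - median = 27 - 51 = -24
slope * diff = 0.134 * -24 = -3.216
GE = 4.9 + -3.216
GE = 1.684

1.684


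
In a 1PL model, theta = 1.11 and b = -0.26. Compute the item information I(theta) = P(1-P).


P = 1/(1+exp(-(1.11--0.26))) = 0.7974
I = P*(1-P) = 0.7974 * 0.2026
I = 0.1616

0.1616


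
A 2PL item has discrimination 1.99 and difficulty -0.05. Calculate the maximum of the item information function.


For 2PL, max info at theta = b = -0.05
I_max = a^2 / 4 = 1.99^2 / 4
= 3.9601 / 4
I_max = 0.99

0.99


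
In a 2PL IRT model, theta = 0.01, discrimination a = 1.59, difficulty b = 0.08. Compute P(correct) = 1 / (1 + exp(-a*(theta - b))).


a*(theta - b) = 1.59 * (0.01 - 0.08) = -0.1113
exp(--0.1113) = 1.1177
P = 1 / (1 + 1.1177)
P = 0.4722

0.4722


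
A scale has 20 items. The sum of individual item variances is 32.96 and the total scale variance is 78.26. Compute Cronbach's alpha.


alpha = (k/(k-1)) * (1 - sum(si^2)/s_total^2)
= (20/19) * (1 - 32.96/78.26)
alpha = 0.6093

0.6093


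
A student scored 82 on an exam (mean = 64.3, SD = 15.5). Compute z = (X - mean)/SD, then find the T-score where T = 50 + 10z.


z = (X - mean) / SD = (82 - 64.3) / 15.5
z = 17.7 / 15.5
z = 1.1419
T-score = T = 50 + 10z
Carry z at full precision (z = 17.7 / 15.5) into the conversion:
T-score = 50 + 10 * (17.7 / 15.5) = 50 + 177 / 15.5
T-score = 50 + 11.4194
T-score = 61.4194

61.4194


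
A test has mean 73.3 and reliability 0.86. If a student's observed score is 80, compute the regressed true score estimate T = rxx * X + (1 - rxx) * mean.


T_est = rxx * X + (1 - rxx) * mean
T_est = 0.86 * 80 + 0.14 * 73.3
T_est = 68.8 + 10.262
T_est = 79.062

79.062


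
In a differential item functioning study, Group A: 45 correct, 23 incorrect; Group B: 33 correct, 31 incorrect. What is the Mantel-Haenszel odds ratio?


Odds_A = 45/23 = 1.9565
Odds_B = 33/31 = 1.0645
OR = Odds_A / Odds_B = 1.9565 / 1.0645
Exactly, OR = (45 * 31) / (23 * 33) = 1395 / 759
OR = 1.8379

1.8379


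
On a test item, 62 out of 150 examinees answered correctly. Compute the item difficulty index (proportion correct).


Item difficulty p = number correct / total examinees
p = 62 / 150
p = 0.4133

0.4133


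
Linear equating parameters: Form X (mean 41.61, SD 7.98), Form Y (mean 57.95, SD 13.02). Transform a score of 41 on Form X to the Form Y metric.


slope = SD_Y / SD_X = 13.02 / 7.98 ~ 1.6316
intercept = mean_Y - slope * mean_X = 57.95 - (13.02 / 7.98) * 41.61 ~ -9.94
Y = slope * X + intercept. To avoid rounding drift from the rounded slope/intercept, evaluate the equivalent form Y = mean_Y + SD_Y * (X - mean_X) / SD_X at full precision:
Y = 57.95 + 13.02 * (41 - 41.61) / 7.98
Y = 57.95 - 13.02 * 0.61 / 7.98
Y = 57.95 - 7.9422 / 7.98
Y = 57.95 - 0.9953
Y = 56.9547

56.9547


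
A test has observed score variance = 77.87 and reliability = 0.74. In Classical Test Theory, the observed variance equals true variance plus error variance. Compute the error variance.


var_true = rxx * var_obs = 0.74 * 77.87 = 57.6238
var_error = var_obs - var_true
var_error = 77.87 - 57.6238
var_error = 20.2462

20.2462


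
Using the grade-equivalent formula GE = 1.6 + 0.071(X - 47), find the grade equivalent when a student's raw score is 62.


raw - median = 62 - 47 = 15
slope * diff = 0.071 * 15 = 1.065
GE = 1.6 + 1.065
GE = 2.665

2.665


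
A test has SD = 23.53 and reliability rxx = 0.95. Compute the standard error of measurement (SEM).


SEM = SD * sqrt(1 - rxx)
SEM = 23.53 * sqrt(1 - 0.95)
SEM = 23.53 * sqrt(0.05) = 23.53 * 0.223607
SEM = 5.2615

5.2615


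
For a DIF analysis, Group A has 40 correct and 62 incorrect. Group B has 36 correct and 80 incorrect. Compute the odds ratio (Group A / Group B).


Odds_A = 40/62 = 0.6452
Odds_B = 36/80 = 0.45
OR = Odds_A / Odds_B = 0.6452 / 0.45
Exactly, OR = (40 * 80) / (62 * 36) = 3200 / 2232
OR = 1.4337

1.4337


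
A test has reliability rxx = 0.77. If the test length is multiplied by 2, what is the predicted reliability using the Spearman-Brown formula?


r_new = (n * rxx) / (1 + (n-1) * rxx)
r_new = (2 * 0.77) / (1 + 1 * 0.77)
r_new = 1.54 / 1.77
r_new = 0.8701

0.8701


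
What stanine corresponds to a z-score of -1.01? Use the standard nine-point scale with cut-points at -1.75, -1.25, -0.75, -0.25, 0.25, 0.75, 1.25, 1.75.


Stanine boundaries: [-1.75, -1.25, -0.75, -0.25, 0.25, 0.75, 1.25, 1.75]
z = -1.01
Check each boundary:
  z >= -1.75 -> could be stanine 2
  z >= -1.25 -> could be stanine 3
  z < -0.75
  z < -0.25
  z < 0.25
  z < 0.75
  z < 1.25
  z < 1.75
Highest qualifying boundary gives stanine = 3

3


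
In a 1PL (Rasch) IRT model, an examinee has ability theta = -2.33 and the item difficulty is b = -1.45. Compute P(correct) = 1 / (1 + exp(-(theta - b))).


theta - b = -2.33 - -1.45 = -0.88
exp(-(theta - b)) = exp(0.88) = 2.4109
P = 1 / (1 + 2.4109)
P = 0.2932

0.2932


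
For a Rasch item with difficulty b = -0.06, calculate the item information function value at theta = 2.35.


P = 1/(1+exp(-(2.35--0.06))) = 0.9176
I = P*(1-P) = 0.9176 * 0.0824
I = 0.0756

0.0756


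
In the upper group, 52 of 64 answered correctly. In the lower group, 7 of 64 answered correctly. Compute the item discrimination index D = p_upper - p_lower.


p_upper = 52/64 = 0.8125
p_lower = 7/64 = 0.1094
D = 0.8125 - 0.1094 = 0.7031

0.7031


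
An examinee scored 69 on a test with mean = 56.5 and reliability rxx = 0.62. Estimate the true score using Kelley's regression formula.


T_est = rxx * X + (1 - rxx) * mean
T_est = 0.62 * 69 + 0.38 * 56.5
T_est = 42.78 + 21.47
T_est = 64.25

64.25


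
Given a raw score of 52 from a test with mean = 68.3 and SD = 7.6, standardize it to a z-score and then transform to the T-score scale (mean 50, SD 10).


z = (X - mean) / SD = (52 - 68.3) / 7.6
z = -16.3 / 7.6
z = -2.1447
T-score = T = 50 + 10z
Carry z at full precision (z = -16.3 / 7.6) into the conversion:
T-score = 50 + 10 * (-16.3 / 7.6) = 50 + -163 / 7.6
T-score = 50 + -21.4474
T-score = 28.5526

28.5526


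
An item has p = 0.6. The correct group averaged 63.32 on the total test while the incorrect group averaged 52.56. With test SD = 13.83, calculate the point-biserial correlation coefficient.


q = 1 - p = 0.4
rpb = ((M1 - M0) / SD) * sqrt(p * q)
rpb = ((63.32 - 52.56) / 13.83) * sqrt(0.6 * 0.4)
rpb = 0.3811

0.3811


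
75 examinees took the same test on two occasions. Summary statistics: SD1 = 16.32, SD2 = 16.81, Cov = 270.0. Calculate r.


r = cov(X,Y) / (SD_X * SD_Y)
r = 270.0 / (16.32 * 16.81)
r = 270.0 / 274.3392
r = 0.9842

0.9842


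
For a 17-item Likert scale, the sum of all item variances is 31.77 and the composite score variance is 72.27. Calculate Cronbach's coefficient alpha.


alpha = (k/(k-1)) * (1 - sum(si^2)/s_total^2)
= (17/16) * (1 - 31.77/72.27)
alpha = 0.5954

0.5954


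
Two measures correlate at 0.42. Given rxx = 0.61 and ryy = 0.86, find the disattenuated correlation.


r_corrected = rxy / sqrt(rxx * ryy)
= 0.42 / sqrt(0.61 * 0.86)
= 0.42 / sqrt(0.5246)
= 0.42 / 0.724293
r_corrected = 0.5799

0.5799


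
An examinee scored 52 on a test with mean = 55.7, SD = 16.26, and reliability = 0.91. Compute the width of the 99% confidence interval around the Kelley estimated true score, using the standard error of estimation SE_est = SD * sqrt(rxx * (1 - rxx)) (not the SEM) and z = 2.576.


True score estimate = 0.91*52 + 0.09*55.7 = 52.333
SE_est = SD * sqrt(rxx * (1 - rxx)) = 16.26 * sqrt(0.91 * 0.09) = 16.26 * sqrt(0.0819) = 4.653315
CI = T_est +/- z * SE_est, so width = 2 * z * SE_est = 2 * 2.576 * 4.653315
Width = 23.9739

23.9739


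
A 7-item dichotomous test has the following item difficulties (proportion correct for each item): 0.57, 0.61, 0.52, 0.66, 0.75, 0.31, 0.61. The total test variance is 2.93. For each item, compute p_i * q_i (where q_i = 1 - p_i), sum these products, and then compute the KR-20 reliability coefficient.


For each item, compute p_i * q_i:
  Item 1: 0.57 * 0.43 = 0.2451
  Item 2: 0.61 * 0.39 = 0.2379
  Item 3: 0.52 * 0.48 = 0.2496
  Item 4: 0.66 * 0.34 = 0.2244
  Item 5: 0.75 * 0.25 = 0.1875
  Item 6: 0.31 * 0.69 = 0.2139
  Item 7: 0.61 * 0.39 = 0.2379
Sum(p_i * q_i) = 0.2451 + 0.2379 + 0.2496 + 0.2244 + 0.1875 + 0.2139 + 0.2379 = 1.5963
KR-20 = (k/(k-1)) * (1 - Sum(p_i*q_i) / Var_total)
= (7/6) * (1 - 1.5963/2.93)
= 1.1667 * 0.4552
KR-20 = 0.5311

0.5311


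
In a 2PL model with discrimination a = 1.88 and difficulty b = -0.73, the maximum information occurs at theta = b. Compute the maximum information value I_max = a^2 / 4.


For 2PL, max info at theta = b = -0.73
I_max = a^2 / 4 = 1.88^2 / 4
= 3.5344 / 4
I_max = 0.8836

0.8836


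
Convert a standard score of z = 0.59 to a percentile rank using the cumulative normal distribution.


CDF(z) = 0.5 * (1 + erf(z/sqrt(2)))
erf(0.4172) = 0.4448
CDF = 0.7224
Percentile rank = 0.7224 * 100 = 72.24

72.24


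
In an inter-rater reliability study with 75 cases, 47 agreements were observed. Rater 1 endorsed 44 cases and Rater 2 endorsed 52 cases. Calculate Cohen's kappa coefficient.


P_o = 47/75 = 0.626667
P_e = (44*52 + 31*23) / 5625 = 0.533511
kappa = (P_o - P_e) / (1 - P_e)
kappa = (0.626667 - 0.533511) / (1 - 0.533511)
kappa = 0.1997

0.1997


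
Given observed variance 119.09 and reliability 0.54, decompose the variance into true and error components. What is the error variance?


var_true = rxx * var_obs = 0.54 * 119.09 = 64.3086
var_error = var_obs - var_true
var_error = 119.09 - 64.3086
var_error = 54.7814

54.7814


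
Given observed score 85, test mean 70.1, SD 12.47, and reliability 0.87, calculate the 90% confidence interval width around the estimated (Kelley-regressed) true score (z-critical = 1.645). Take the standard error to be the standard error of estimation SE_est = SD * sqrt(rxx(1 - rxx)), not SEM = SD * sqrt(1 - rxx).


True score estimate = 0.87*85 + 0.13*70.1 = 83.063
SE_est = SD * sqrt(rxx * (1 - rxx)) = 12.47 * sqrt(0.87 * 0.13) = 12.47 * sqrt(0.1131) = 4.193704
CI = T_est +/- z * SE_est, so width = 2 * z * SE_est = 2 * 1.645 * 4.193704
Width = 13.7973

13.7973


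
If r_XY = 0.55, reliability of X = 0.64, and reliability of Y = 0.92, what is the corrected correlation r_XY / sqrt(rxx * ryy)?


r_corrected = rxy / sqrt(rxx * ryy)
= 0.55 / sqrt(0.64 * 0.92)
= 0.55 / sqrt(0.5888)
= 0.55 / 0.767333
r_corrected = 0.7168

0.7168


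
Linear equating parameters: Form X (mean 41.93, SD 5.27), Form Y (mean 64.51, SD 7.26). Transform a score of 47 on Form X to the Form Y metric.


slope = SD_Y / SD_X = 7.26 / 5.27 ~ 1.3776
intercept = mean_Y - slope * mean_X = 64.51 - (7.26 / 5.27) * 41.93 ~ 6.7469
Y = slope * X + intercept. To avoid rounding drift from the rounded slope/intercept, evaluate the equivalent form Y = mean_Y + SD_Y * (X - mean_X) / SD_X at full precision:
Y = 64.51 + 7.26 * (47 - 41.93) / 5.27
Y = 64.51 + 7.26 * 5.07 / 5.27
Y = 64.51 + 36.8082 / 5.27
Y = 64.51 + 6.9845
Y = 71.4945

71.4945


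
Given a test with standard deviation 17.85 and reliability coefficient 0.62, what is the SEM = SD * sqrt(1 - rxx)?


SEM = SD * sqrt(1 - rxx)
SEM = 17.85 * sqrt(1 - 0.62)
SEM = 17.85 * sqrt(0.38) = 17.85 * 0.616441
SEM = 11.0035

11.0035


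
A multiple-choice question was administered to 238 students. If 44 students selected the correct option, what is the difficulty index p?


Item difficulty p = number correct / total examinees
p = 44 / 238
p = 0.1849

0.1849


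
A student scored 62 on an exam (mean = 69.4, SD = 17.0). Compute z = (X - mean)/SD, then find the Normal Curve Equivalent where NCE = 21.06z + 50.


z = (X - mean) / SD = (62 - 69.4) / 17.0
z = -7.4 / 17.0
z = -0.4353
NCE = NCE = 21.06z + 50
Carry z at full precision (z = -7.4 / 17.0) into the conversion:
NCE = 21.06 * (-7.4 / 17.0) + 50 = -155.844 / 17.0 + 50
NCE = -9.1673 + 50
NCE = 40.8327

40.8327


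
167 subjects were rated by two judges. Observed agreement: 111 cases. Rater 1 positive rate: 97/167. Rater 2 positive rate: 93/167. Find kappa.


P_o = 111/167 = 0.664671
P_e = (97*93 + 70*74) / 27889 = 0.509197
kappa = (P_o - P_e) / (1 - P_e)
kappa = (0.664671 - 0.509197) / (1 - 0.509197)
kappa = 0.3168

0.3168


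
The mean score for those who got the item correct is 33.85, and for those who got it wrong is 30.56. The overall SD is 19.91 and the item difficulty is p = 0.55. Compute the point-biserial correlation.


q = 1 - p = 0.45
rpb = ((M1 - M0) / SD) * sqrt(p * q)
rpb = ((33.85 - 30.56) / 19.91) * sqrt(0.55 * 0.45)
rpb = 0.0822

0.0822


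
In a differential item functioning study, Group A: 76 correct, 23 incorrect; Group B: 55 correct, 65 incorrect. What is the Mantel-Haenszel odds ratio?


Odds_A = 76/23 = 3.3043
Odds_B = 55/65 = 0.8462
OR = Odds_A / Odds_B = 3.3043 / 0.8462
Exactly, OR = (76 * 65) / (23 * 55) = 4940 / 1265
OR = 3.9051

3.9051


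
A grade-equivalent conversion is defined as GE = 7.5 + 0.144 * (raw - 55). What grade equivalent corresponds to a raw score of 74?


raw - median = 74 - 55 = 19
slope * diff = 0.144 * 19 = 2.736
GE = 7.5 + 2.736
GE = 10.236

10.236


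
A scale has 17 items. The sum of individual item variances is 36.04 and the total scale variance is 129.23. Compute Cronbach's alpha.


alpha = (k/(k-1)) * (1 - sum(si^2)/s_total^2)
= (17/16) * (1 - 36.04/129.23)
alpha = 0.7662

0.7662


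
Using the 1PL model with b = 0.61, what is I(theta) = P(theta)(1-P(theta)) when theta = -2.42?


P = 1/(1+exp(-(-2.42-0.61))) = 0.0461
I = P*(1-P) = 0.0461 * 0.9539
I = 0.044

0.044


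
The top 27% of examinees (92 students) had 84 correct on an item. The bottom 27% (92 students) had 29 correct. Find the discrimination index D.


p_upper = 84/92 = 0.913
p_lower = 29/92 = 0.3152
D = 0.913 - 0.3152 = 0.5978

0.5978


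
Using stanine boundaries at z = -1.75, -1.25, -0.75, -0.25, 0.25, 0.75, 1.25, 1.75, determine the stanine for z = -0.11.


Stanine boundaries: [-1.75, -1.25, -0.75, -0.25, 0.25, 0.75, 1.25, 1.75]
z = -0.11
Check each boundary:
  z >= -1.75 -> could be stanine 2
  z >= -1.25 -> could be stanine 3
  z >= -0.75 -> could be stanine 4
  z >= -0.25 -> could be stanine 5
  z < 0.25
  z < 0.75
  z < 1.25
  z < 1.75
Highest qualifying boundary gives stanine = 5

5


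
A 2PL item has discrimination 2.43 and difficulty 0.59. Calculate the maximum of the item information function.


For 2PL, max info at theta = b = 0.59
I_max = a^2 / 4 = 2.43^2 / 4
= 5.9049 / 4
I_max = 1.4762

1.4762


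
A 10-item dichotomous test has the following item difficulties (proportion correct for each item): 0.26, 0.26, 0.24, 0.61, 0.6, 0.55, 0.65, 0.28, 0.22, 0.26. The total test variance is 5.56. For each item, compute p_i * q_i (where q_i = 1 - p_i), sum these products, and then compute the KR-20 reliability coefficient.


For each item, compute p_i * q_i:
  Item 1: 0.26 * 0.74 = 0.1924
  Item 2: 0.26 * 0.74 = 0.1924
  Item 3: 0.24 * 0.76 = 0.1824
  Item 4: 0.61 * 0.39 = 0.2379
  Item 5: 0.6 * 0.4 = 0.24
  Item 6: 0.55 * 0.45 = 0.2475
  Item 7: 0.65 * 0.35 = 0.2275
  Item 8: 0.28 * 0.72 = 0.2016
  Item 9: 0.22 * 0.78 = 0.1716
  Item 10: 0.26 * 0.74 = 0.1924
Sum(p_i * q_i) = 0.1924 + 0.1924 + 0.1824 + 0.2379 + 0.24 + 0.2475 + 0.2275 + 0.2016 + 0.1716 + 0.1924 = 2.0857
KR-20 = (k/(k-1)) * (1 - Sum(p_i*q_i) / Var_total)
= (10/9) * (1 - 2.0857/5.56)
= 1.1111 * 0.6249
KR-20 = 0.6943

0.6943


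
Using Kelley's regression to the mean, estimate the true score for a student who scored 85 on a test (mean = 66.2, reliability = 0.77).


T_est = rxx * X + (1 - rxx) * mean
T_est = 0.77 * 85 + 0.23 * 66.2
T_est = 65.45 + 15.226
T_est = 80.676

80.676


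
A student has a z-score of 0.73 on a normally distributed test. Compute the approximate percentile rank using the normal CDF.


CDF(z) = 0.5 * (1 + erf(z/sqrt(2)))
erf(0.5162) = 0.5346
CDF = 0.7673
Percentile rank = 0.7673 * 100 = 76.73

76.73


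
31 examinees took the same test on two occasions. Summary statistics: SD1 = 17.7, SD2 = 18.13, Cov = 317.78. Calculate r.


r = cov(X,Y) / (SD_X * SD_Y)
r = 317.78 / (17.7 * 18.13)
r = 317.78 / 320.901
r = 0.9903

0.9903


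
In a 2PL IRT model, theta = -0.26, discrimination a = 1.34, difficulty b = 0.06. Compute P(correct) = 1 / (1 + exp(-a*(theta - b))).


a*(theta - b) = 1.34 * (-0.26 - 0.06) = -0.4288
exp(--0.4288) = 1.5354
P = 1 / (1 + 1.5354)
P = 0.3944

0.3944


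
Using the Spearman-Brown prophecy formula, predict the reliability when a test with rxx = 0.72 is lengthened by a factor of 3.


r_new = (n * rxx) / (1 + (n-1) * rxx)
r_new = (3 * 0.72) / (1 + 2 * 0.72)
r_new = 2.16 / 2.44
r_new = 0.8852

0.8852


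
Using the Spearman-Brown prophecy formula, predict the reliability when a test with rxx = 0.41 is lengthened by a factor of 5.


r_new = (n * rxx) / (1 + (n-1) * rxx)
r_new = (5 * 0.41) / (1 + 4 * 0.41)
r_new = 2.05 / 2.64
r_new = 0.7765

0.7765


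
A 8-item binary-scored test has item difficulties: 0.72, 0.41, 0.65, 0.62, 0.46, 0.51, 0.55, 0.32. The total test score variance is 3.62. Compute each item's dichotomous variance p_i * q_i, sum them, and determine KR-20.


For each item, compute p_i * q_i:
  Item 1: 0.72 * 0.28 = 0.2016
  Item 2: 0.41 * 0.59 = 0.2419
  Item 3: 0.65 * 0.35 = 0.2275
  Item 4: 0.62 * 0.38 = 0.2356
  Item 5: 0.46 * 0.54 = 0.2484
  Item 6: 0.51 * 0.49 = 0.2499
  Item 7: 0.55 * 0.45 = 0.2475
  Item 8: 0.32 * 0.68 = 0.2176
Sum(p_i * q_i) = 0.2016 + 0.2419 + 0.2275 + 0.2356 + 0.2484 + 0.2499 + 0.2475 + 0.2176 = 1.87
KR-20 = (k/(k-1)) * (1 - Sum(p_i*q_i) / Var_total)
= (8/7) * (1 - 1.87/3.62)
= 1.1429 * 0.4834
KR-20 = 0.5525

0.5525


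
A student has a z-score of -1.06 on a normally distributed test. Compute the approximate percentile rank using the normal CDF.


CDF(z) = 0.5 * (1 + erf(z/sqrt(2)))
erf(-0.7495) = -0.7109
CDF = 0.1446
Percentile rank = 0.1446 * 100 = 14.46

14.46


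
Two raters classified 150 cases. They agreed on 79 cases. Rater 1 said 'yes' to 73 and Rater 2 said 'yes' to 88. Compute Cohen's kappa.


P_o = 79/150 = 0.526667
P_e = (73*88 + 77*62) / 22500 = 0.497689
kappa = (P_o - P_e) / (1 - P_e)
kappa = (0.526667 - 0.497689) / (1 - 0.497689)
kappa = 0.0577

0.0577


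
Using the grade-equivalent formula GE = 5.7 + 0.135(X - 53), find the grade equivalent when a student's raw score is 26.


raw - median = 26 - 53 = -27
slope * diff = 0.135 * -27 = -3.645
GE = 5.7 + -3.645
GE = 2.055

2.055


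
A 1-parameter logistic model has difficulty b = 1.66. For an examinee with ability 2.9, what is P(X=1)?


theta - b = 2.9 - 1.66 = 1.24
exp(-(theta - b)) = exp(-1.24) = 0.2894
P = 1 / (1 + 0.2894)
P = 0.7756

0.7756


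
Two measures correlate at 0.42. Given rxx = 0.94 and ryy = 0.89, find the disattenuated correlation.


r_corrected = rxy / sqrt(rxx * ryy)
= 0.42 / sqrt(0.94 * 0.89)
= 0.42 / sqrt(0.8366)
= 0.42 / 0.914658
r_corrected = 0.4592

0.4592


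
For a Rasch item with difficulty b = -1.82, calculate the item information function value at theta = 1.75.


P = 1/(1+exp(-(1.75--1.82))) = 0.9726
I = P*(1-P) = 0.9726 * 0.0274
I = 0.0266

0.0266


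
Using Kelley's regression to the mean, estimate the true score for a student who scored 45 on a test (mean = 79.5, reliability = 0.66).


T_est = rxx * X + (1 - rxx) * mean
T_est = 0.66 * 45 + 0.34 * 79.5
T_est = 29.7 + 27.03
T_est = 56.73

56.73


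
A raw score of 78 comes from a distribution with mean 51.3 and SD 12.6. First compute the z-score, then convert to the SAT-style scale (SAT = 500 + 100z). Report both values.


z = (X - mean) / SD = (78 - 51.3) / 12.6
z = 26.7 / 12.6
z = 2.119
SAT-scale = SAT = 500 + 100z
Carry z at full precision (z = 26.7 / 12.6) into the conversion:
SAT-scale = 500 + 100 * (26.7 / 12.6) = 500 + 2670 / 12.6
SAT-scale = 500 + 211.9048
SAT-scale = 711.9048

711.9048


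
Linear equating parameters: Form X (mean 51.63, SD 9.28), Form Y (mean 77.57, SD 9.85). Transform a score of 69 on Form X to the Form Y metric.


slope = SD_Y / SD_X = 9.85 / 9.28 ~ 1.0614
intercept = mean_Y - slope * mean_X = 77.57 - (9.85 / 9.28) * 51.63 ~ 22.7688
Y = slope * X + intercept. To avoid rounding drift from the rounded slope/intercept, evaluate the equivalent form Y = mean_Y + SD_Y * (X - mean_X) / SD_X at full precision:
Y = 77.57 + 9.85 * (69 - 51.63) / 9.28
Y = 77.57 + 9.85 * 17.37 / 9.28
Y = 77.57 + 171.0945 / 9.28
Y = 77.57 + 18.4369
Y = 96.0069

96.0069


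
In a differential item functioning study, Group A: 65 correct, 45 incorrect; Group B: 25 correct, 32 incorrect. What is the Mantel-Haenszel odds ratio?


Odds_A = 65/45 = 1.4444
Odds_B = 25/32 = 0.7812
OR = Odds_A / Odds_B = 1.4444 / 0.7812
Exactly, OR = (65 * 32) / (45 * 25) = 2080 / 1125
OR = 1.8489

1.8489


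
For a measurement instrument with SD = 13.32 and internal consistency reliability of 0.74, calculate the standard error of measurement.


SEM = SD * sqrt(1 - rxx)
SEM = 13.32 * sqrt(1 - 0.74)
SEM = 13.32 * sqrt(0.26) = 13.32 * 0.509902
SEM = 6.7919

6.7919


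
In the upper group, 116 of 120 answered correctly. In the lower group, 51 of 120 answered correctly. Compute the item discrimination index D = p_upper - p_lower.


p_upper = 116/120 = 0.9667
p_lower = 51/120 = 0.425
D = 0.9667 - 0.425 = 0.5417

0.5417


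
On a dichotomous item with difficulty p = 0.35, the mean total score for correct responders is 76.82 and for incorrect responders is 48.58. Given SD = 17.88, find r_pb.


q = 1 - p = 0.65
rpb = ((M1 - M0) / SD) * sqrt(p * q)
rpb = ((76.82 - 48.58) / 17.88) * sqrt(0.35 * 0.65)
rpb = 0.7533

0.7533


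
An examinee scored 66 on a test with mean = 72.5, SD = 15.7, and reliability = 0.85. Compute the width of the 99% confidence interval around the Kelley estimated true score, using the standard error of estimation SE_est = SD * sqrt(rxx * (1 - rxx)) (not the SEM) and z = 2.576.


True score estimate = 0.85*66 + 0.15*72.5 = 66.975
SE_est = SD * sqrt(rxx * (1 - rxx)) = 15.7 * sqrt(0.85 * 0.15) = 15.7 * sqrt(0.1275) = 5.606021
CI = T_est +/- z * SE_est, so width = 2 * z * SE_est = 2 * 2.576 * 5.606021
Width = 28.8822

28.8822


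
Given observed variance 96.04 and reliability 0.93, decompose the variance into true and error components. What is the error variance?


var_true = rxx * var_obs = 0.93 * 96.04 = 89.3172
var_error = var_obs - var_true
var_error = 96.04 - 89.3172
var_error = 6.7228

6.7228


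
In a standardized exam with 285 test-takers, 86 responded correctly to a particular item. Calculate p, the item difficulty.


Item difficulty p = number correct / total examinees
p = 86 / 285
p = 0.3018

0.3018


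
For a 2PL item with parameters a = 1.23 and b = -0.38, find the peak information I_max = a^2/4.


For 2PL, max info at theta = b = -0.38
I_max = a^2 / 4 = 1.23^2 / 4
= 1.5129 / 4
I_max = 0.3782

0.3782


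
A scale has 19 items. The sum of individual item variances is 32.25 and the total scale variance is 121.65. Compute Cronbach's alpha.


alpha = (k/(k-1)) * (1 - sum(si^2)/s_total^2)
= (19/18) * (1 - 32.25/121.65)
alpha = 0.7757

0.7757


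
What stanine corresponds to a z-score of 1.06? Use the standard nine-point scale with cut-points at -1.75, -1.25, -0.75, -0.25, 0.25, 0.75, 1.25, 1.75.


Stanine boundaries: [-1.75, -1.25, -0.75, -0.25, 0.25, 0.75, 1.25, 1.75]
z = 1.06
Check each boundary:
  z >= -1.75 -> could be stanine 2
  z >= -1.25 -> could be stanine 3
  z >= -0.75 -> could be stanine 4
  z >= -0.25 -> could be stanine 5
  z >= 0.25 -> could be stanine 6
  z >= 0.75 -> could be stanine 7
  z < 1.25
  z < 1.75
Highest qualifying boundary gives stanine = 7

7


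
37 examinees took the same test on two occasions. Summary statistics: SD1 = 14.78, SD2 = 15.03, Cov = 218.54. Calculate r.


r = cov(X,Y) / (SD_X * SD_Y)
r = 218.54 / (14.78 * 15.03)
r = 218.54 / 222.1434
r = 0.9838

0.9838


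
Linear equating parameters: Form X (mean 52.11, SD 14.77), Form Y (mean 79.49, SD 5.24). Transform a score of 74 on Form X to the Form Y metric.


slope = SD_Y / SD_X = 5.24 / 14.77 ~ 0.3548
intercept = mean_Y - slope * mean_X = 79.49 - (5.24 / 14.77) * 52.11 ~ 61.0028
Y = slope * X + intercept. To avoid rounding drift from the rounded slope/intercept, evaluate the equivalent form Y = mean_Y + SD_Y * (X - mean_X) / SD_X at full precision:
Y = 79.49 + 5.24 * (74 - 52.11) / 14.77
Y = 79.49 + 5.24 * 21.89 / 14.77
Y = 79.49 + 114.7036 / 14.77
Y = 79.49 + 7.766
Y = 87.256

87.256


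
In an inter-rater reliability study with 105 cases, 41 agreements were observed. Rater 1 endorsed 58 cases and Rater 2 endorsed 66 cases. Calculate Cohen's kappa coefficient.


P_o = 41/105 = 0.390476
P_e = (58*66 + 47*39) / 11025 = 0.513469
kappa = (P_o - P_e) / (1 - P_e)
kappa = (0.390476 - 0.513469) / (1 - 0.513469)
kappa = -0.2528

-0.2528


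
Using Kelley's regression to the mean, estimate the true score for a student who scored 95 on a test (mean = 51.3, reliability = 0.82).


T_est = rxx * X + (1 - rxx) * mean
T_est = 0.82 * 95 + 0.18 * 51.3
T_est = 77.9 + 9.234
T_est = 87.134

87.134


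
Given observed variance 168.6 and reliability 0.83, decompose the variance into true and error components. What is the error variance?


var_true = rxx * var_obs = 0.83 * 168.6 = 139.938
var_error = var_obs - var_true
var_error = 168.6 - 139.938
var_error = 28.662

28.662


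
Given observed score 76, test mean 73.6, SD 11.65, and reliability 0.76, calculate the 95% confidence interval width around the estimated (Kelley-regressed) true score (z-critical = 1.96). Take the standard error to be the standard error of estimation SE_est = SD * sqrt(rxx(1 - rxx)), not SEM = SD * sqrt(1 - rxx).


True score estimate = 0.76*76 + 0.24*73.6 = 75.424
SE_est = SD * sqrt(rxx * (1 - rxx)) = 11.65 * sqrt(0.76 * 0.24) = 11.65 * sqrt(0.1824) = 4.975518
CI = T_est +/- z * SE_est, so width = 2 * z * SE_est = 2 * 1.96 * 4.975518
Width = 19.504

19.504


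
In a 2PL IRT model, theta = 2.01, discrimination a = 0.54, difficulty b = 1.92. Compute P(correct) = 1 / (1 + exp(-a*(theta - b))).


a*(theta - b) = 0.54 * (2.01 - 1.92) = 0.0486
exp(-0.0486) = 0.9526
P = 1 / (1 + 0.9526)
P = 0.5121

0.5121


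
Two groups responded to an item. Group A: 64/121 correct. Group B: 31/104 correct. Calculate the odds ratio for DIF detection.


Odds_A = 64/57 = 1.1228
Odds_B = 31/73 = 0.4247
OR = Odds_A / Odds_B = 1.1228 / 0.4247
Exactly, OR = (64 * 73) / (57 * 31) = 4672 / 1767
OR = 2.644

2.644


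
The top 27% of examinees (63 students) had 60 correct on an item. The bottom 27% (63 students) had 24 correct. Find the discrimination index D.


p_upper = 60/63 = 0.9524
p_lower = 24/63 = 0.381
D = 0.9524 - 0.381 = 0.5714

0.5714


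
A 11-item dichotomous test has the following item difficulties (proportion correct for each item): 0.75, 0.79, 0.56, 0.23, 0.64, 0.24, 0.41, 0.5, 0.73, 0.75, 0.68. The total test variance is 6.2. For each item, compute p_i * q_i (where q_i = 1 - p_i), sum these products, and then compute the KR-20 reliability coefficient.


For each item, compute p_i * q_i:
  Item 1: 0.75 * 0.25 = 0.1875
  Item 2: 0.79 * 0.21 = 0.1659
  Item 3: 0.56 * 0.44 = 0.2464
  Item 4: 0.23 * 0.77 = 0.1771
  Item 5: 0.64 * 0.36 = 0.2304
  Item 6: 0.24 * 0.76 = 0.1824
  Item 7: 0.41 * 0.59 = 0.2419
  Item 8: 0.5 * 0.5 = 0.25
  Item 9: 0.73 * 0.27 = 0.1971
  Item 10: 0.75 * 0.25 = 0.1875
  Item 11: 0.68 * 0.32 = 0.2176
Sum(p_i * q_i) = 0.1875 + 0.1659 + 0.2464 + 0.1771 + 0.2304 + 0.1824 + 0.2419 + 0.25 + 0.1971 + 0.1875 + 0.2176 = 2.2838
KR-20 = (k/(k-1)) * (1 - Sum(p_i*q_i) / Var_total)
= (11/10) * (1 - 2.2838/6.2)
= 1.1 * 0.6316
KR-20 = 0.6948

0.6948


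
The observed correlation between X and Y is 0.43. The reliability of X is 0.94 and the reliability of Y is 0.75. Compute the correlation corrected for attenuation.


r_corrected = rxy / sqrt(rxx * ryy)
= 0.43 / sqrt(0.94 * 0.75)
= 0.43 / sqrt(0.705)
= 0.43 / 0.839643
r_corrected = 0.5121

0.5121


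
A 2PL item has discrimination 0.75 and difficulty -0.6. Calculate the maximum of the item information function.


For 2PL, max info at theta = b = -0.6
I_max = a^2 / 4 = 0.75^2 / 4
= 0.5625 / 4
I_max = 0.1406

0.1406


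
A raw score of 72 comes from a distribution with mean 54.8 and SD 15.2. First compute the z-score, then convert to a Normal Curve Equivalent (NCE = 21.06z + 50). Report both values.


z = (X - mean) / SD = (72 - 54.8) / 15.2
z = 17.2 / 15.2
z = 1.1316
NCE = NCE = 21.06z + 50
Carry z at full precision (z = 17.2 / 15.2) into the conversion:
NCE = 21.06 * (17.2 / 15.2) + 50 = 362.232 / 15.2 + 50
NCE = 23.8311 + 50
NCE = 73.8311

73.8311


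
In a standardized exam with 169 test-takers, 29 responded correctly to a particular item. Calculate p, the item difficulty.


Item difficulty p = number correct / total examinees
p = 29 / 169
p = 0.1716

0.1716


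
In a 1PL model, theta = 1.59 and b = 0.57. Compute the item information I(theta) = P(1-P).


P = 1/(1+exp(-(1.59-0.57))) = 0.735
I = P*(1-P) = 0.735 * 0.265
I = 0.1948

0.1948


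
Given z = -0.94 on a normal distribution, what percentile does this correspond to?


CDF(z) = 0.5 * (1 + erf(z/sqrt(2)))
erf(-0.6647) = -0.6528
CDF = 0.1736
Percentile rank = 0.1736 * 100 = 17.36

17.36


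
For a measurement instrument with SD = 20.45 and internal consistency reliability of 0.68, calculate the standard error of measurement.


SEM = SD * sqrt(1 - rxx)
SEM = 20.45 * sqrt(1 - 0.68)
SEM = 20.45 * sqrt(0.32) = 20.45 * 0.565685
SEM = 11.5683

11.5683


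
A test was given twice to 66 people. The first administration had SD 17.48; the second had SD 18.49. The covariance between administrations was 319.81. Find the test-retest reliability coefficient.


r = cov(X,Y) / (SD_X * SD_Y)
r = 319.81 / (17.48 * 18.49)
r = 319.81 / 323.2052
r = 0.9895

0.9895


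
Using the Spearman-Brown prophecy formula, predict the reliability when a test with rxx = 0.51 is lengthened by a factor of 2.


r_new = (n * rxx) / (1 + (n-1) * rxx)
r_new = (2 * 0.51) / (1 + 1 * 0.51)
r_new = 1.02 / 1.51
r_new = 0.6755

0.6755


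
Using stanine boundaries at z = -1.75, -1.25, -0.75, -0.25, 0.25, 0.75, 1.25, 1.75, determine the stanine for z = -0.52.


Stanine boundaries: [-1.75, -1.25, -0.75, -0.25, 0.25, 0.75, 1.25, 1.75]
z = -0.52
Check each boundary:
  z >= -1.75 -> could be stanine 2
  z >= -1.25 -> could be stanine 3
  z >= -0.75 -> could be stanine 4
  z < -0.25
  z < 0.25
  z < 0.75
  z < 1.25
  z < 1.75
Highest qualifying boundary gives stanine = 4

4


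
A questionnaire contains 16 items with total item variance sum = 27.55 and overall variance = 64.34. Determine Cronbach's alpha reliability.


alpha = (k/(k-1)) * (1 - sum(si^2)/s_total^2)
= (16/15) * (1 - 27.55/64.34)
alpha = 0.6099

0.6099


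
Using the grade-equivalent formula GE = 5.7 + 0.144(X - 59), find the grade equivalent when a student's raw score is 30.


raw - median = 30 - 59 = -29
slope * diff = 0.144 * -29 = -4.176
GE = 5.7 + -4.176
GE = 1.524

1.524


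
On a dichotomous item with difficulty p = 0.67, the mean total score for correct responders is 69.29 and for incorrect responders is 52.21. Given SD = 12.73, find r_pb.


q = 1 - p = 0.33
rpb = ((M1 - M0) / SD) * sqrt(p * q)
rpb = ((69.29 - 52.21) / 12.73) * sqrt(0.67 * 0.33)
rpb = 0.6309

0.6309


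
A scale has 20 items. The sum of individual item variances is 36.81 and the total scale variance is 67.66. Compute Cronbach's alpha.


alpha = (k/(k-1)) * (1 - sum(si^2)/s_total^2)
= (20/19) * (1 - 36.81/67.66)
alpha = 0.48

0.48


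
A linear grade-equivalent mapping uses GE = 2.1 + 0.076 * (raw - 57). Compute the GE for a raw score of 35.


raw - median = 35 - 57 = -22
slope * diff = 0.076 * -22 = -1.672
GE = 2.1 + -1.672
GE = 0.428

0.428


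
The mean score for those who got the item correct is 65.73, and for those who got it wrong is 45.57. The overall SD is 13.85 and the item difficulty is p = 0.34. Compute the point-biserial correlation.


q = 1 - p = 0.66
rpb = ((M1 - M0) / SD) * sqrt(p * q)
rpb = ((65.73 - 45.57) / 13.85) * sqrt(0.34 * 0.66)
rpb = 0.6895

0.6895


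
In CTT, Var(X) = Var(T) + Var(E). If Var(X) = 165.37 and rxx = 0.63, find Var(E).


var_true = rxx * var_obs = 0.63 * 165.37 = 104.1831
var_error = var_obs - var_true
var_error = 165.37 - 104.1831
var_error = 61.1869

61.1869


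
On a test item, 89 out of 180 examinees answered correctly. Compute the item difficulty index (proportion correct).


Item difficulty p = number correct / total examinees
p = 89 / 180
p = 0.4944

0.4944


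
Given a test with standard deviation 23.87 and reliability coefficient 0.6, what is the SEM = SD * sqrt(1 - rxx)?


SEM = SD * sqrt(1 - rxx)
SEM = 23.87 * sqrt(1 - 0.6)
SEM = 23.87 * sqrt(0.4) = 23.87 * 0.632456
SEM = 15.0967

15.0967


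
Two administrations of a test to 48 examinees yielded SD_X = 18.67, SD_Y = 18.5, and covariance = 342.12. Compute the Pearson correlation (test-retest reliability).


r = cov(X,Y) / (SD_X * SD_Y)
r = 342.12 / (18.67 * 18.5)
r = 342.12 / 345.395
r = 0.9905

0.9905


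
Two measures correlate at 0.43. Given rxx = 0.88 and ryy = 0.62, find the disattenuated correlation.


r_corrected = rxy / sqrt(rxx * ryy)
= 0.43 / sqrt(0.88 * 0.62)
= 0.43 / sqrt(0.5456)
= 0.43 / 0.738647
r_corrected = 0.5821

0.5821


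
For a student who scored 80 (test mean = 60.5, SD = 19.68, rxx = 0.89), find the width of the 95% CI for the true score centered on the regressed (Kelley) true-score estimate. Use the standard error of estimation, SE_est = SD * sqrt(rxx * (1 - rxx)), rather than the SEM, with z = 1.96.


True score estimate = 0.89*80 + 0.11*60.5 = 77.855
SE_est = SD * sqrt(rxx * (1 - rxx)) = 19.68 * sqrt(0.89 * 0.11) = 19.68 * sqrt(0.0979) = 6.15767
CI = T_est +/- z * SE_est, so width = 2 * z * SE_est = 2 * 1.96 * 6.15767
Width = 24.1381

24.1381


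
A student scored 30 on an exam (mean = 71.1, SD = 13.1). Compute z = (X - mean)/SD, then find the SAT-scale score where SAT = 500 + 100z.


z = (X - mean) / SD = (30 - 71.1) / 13.1
z = -41.1 / 13.1
z = -3.1374
SAT-scale = SAT = 500 + 100z
Carry z at full precision (z = -41.1 / 13.1) into the conversion:
SAT-scale = 500 + 100 * (-41.1 / 13.1) = 500 + -4110 / 13.1
SAT-scale = 500 + -313.7405
SAT-scale = 186.2595

186.2595
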